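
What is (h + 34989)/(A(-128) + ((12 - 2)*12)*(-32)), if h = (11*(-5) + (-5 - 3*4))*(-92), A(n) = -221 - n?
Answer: -13871/1311 ≈ -10.580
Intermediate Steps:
h = 6624 (h = (-55 + (-5 - 12))*(-92) = (-55 - 17)*(-92) = -72*(-92) = 6624)
(h + 34989)/(A(-128) + ((12 - 2)*12)*(-32)) = (6624 + 34989)/((-221 - 1*(-128)) + ((12 - 2)*12)*(-32)) = 41613/((-221 + 128) + (10*12)*(-32)) = 41613/(-93 + 120*(-32)) = 41613/(-93 - 3840) = 41613/(-3933) = 41613*(-1/3933) = -13871/1311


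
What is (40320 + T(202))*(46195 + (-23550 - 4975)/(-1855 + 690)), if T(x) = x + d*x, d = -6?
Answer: 423334893400/233 ≈ 1.8169e+9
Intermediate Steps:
T(x) = -5*x (T(x) = x - 6*x = -5*x)
(40320 + T(202))*(46195 + (-23550 - 4975)/(-1855 + 690)) = (40320 - 5*202)*(46195 + (-23550 - 4975)/(-1855 + 690)) = (40320 - 1010)*(46195 - 28525/(-1165)) = 39310*(46195 - 28525*(-1/1165)) = 39310*(46195 + 5705/233) = 39310*(10769140/233) = 423334893400/233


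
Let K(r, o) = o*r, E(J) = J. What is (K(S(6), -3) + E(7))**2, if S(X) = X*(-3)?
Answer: 3721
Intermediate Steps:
S(X) = -3*X
(K(S(6), -3) + E(7))**2 = (-(-9)*6 + 7)**2 = (-3*(-18) + 7)**2 = (54 + 7)**2 = 61**2 = 3721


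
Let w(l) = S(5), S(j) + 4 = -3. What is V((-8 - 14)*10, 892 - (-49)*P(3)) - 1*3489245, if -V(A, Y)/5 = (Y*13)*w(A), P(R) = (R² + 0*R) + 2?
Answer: -2838140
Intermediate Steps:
S(j) = -7 (S(j) = -4 - 3 = -7)
w(l) = -7
P(R) = 2 + R² (P(R) = (R² + 0) + 2 = R² + 2 = 2 + R²)
V(A, Y) = 455*Y (V(A, Y) = -5*Y*13*(-7) = -5*13*Y*(-7) = -(-455)*Y = 455*Y)
V((-8 - 14)*10, 892 - (-49)*P(3)) - 1*3489245 = 455*(892 - (-49)*(2 + 3²)) - 1*3489245 = 455*(892 - (-49)*(2 + 9)) - 3489245 = 455*(892 - (-49)*11) - 3489245 = 455*(892 - 1*(-539)) - 3489245 = 455*(892 + 539) - 3489245 = 455*1431 - 3489245 = 651105 - 3489245 = -2838140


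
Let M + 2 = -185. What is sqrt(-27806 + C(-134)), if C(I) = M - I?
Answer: I*sqrt(27859) ≈ 166.91*I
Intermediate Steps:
M = -187 (M = -2 - 185 = -187)
C(I) = -187 - I
sqrt(-27806 + C(-134)) = sqrt(-27806 + (-187 - 1*(-134))) = sqrt(-27806 + (-187 + 134)) = sqrt(-27806 - 53) = sqrt(-27859) = I*sqrt(27859)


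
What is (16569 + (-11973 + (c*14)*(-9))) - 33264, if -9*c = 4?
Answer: -28612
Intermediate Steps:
c = -4/9 (c = -⅑*4 = -4/9 ≈ -0.44444)
(16569 + (-11973 + (c*14)*(-9))) - 33264 = (16569 + (-11973 - 4/9*14*(-9))) - 33264 = (16569 + (-11973 - 56/9*(-9))) - 33264 = (16569 + (-11973 + 56)) - 33264 = (16569 - 11917) - 33264 = 4652 - 33264 = -28612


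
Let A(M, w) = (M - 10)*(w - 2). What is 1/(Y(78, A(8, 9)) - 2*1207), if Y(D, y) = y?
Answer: -1/2428 ≈ -0.00041186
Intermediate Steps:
A(M, w) = (-10 + M)*(-2 + w)
1/(Y(78, A(8, 9)) - 2*1207) = 1/((20 - 10*9 - 2*8 + 8*9) - 2*1207) = 1/((20 - 90 - 16 + 72) - 2414) = 1/(-14 - 2414) = 1/(-2428) = -1/2428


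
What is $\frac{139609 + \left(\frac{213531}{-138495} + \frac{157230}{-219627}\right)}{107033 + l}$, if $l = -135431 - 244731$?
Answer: $- \frac{157275999147574}{307697433954855} \approx -0.51114$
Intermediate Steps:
$l = -380162$
$\frac{139609 + \left(\frac{213531}{-138495} + \frac{157230}{-219627}\right)}{107033 + l} = \frac{139609 + \left(\frac{213531}{-138495} + \frac{157230}{-219627}\right)}{107033 - 380162} = \frac{139609 + \left(213531 \left(- \frac{1}{138495}\right) + 157230 \left(- \frac{1}{219627}\right)\right)}{-273129} = \left(139609 - \frac{2543434881}{1126564495}\right) \left(- \frac{1}{273129}\right) = \frac{157275999147574}{1126564495} \left(- \frac{1}{273129}\right) = - \frac{157275999147574}{307697433954855}$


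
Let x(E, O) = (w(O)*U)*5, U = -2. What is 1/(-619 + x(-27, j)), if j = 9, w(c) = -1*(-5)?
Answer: -1/669 ≈ -0.0014948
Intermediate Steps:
w(c) = 5
x(E, O) = -50 (x(E, O) = (5*(-2))*5 = -10*5 = -50)
1/(-619 + x(-27, j)) = 1/(-619 - 50) = 1/(-669) = -1/669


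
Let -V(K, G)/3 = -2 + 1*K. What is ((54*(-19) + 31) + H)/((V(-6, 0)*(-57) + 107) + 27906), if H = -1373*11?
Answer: -16098/26645 ≈ -0.60417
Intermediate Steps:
V(K, G) = 6 - 3*K (V(K, G) = -3*(-2 + 1*K) = -3*(-2 + K) = 6 - 3*K)
H = -15103
((54*(-19) + 31) + H)/((V(-6, 0)*(-57) + 107) + 27906) = ((54*(-19) + 31) - 15103)/(((6 - 3*(-6))*(-57) + 107) + 27906) = ((-1026 + 31) - 15103)/(((6 + 18)*(-57) + 107) + 27906) = (-995 - 15103)/((24*(-57) + 107) + 27906) = -16098/((-1368 + 107) + 27906) = -16098/(-1261 + 27906) = -16098/26645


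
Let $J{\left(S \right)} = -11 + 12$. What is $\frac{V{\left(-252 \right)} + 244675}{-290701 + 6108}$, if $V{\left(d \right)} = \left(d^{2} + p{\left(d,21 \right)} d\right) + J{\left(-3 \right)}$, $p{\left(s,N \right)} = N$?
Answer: $- \frac{302888}{284593} \approx -1.0643$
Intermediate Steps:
$J{\left(S \right)} = 1$
$V{\left(d \right)} = 1 + d^{2} + 21 d$ ($V{\left(d \right)} = \left(d^{2} + 21 d\right) + 1 = 1 + d^{2} + 21 d$)
$\frac{V{\left(-252 \right)} + 244675}{-290701 + 6108} = \frac{\left(1 + \left(-252\right)^{2} + 21 \left(-252\right)\right) + 244675}{-290701 + 6108} = \frac{\left(1 + 63504 - 5292\right) + 244675}{-284593} = \left(58213 + 244675\right) \left(- \frac{1}{284593}\right) = 302888 \left(- \frac{1}{284593}\right) = - \frac{302888}{284593}$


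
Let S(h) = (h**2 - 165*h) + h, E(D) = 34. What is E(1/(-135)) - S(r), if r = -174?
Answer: -58778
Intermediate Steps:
S(h) = h**2 - 164*h
E(1/(-135)) - S(r) = 34 - (-174)*(-164 - 174) = 34 - (-174)*(-338) = 34 - 1*58812 = 34 - 58812 = -58778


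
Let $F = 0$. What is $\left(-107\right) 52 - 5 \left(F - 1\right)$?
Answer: $-5559$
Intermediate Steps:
$\left(-107\right) 52 - 5 \left(F - 1\right) = \left(-107\right) 52 - 5 \left(0 - 1\right) = -5564 - -5 = -5564 + 5 = -5559$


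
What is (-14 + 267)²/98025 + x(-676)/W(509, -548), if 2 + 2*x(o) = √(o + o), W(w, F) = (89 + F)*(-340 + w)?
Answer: 1655113388/2534632425 - I*√2/5967 ≈ 0.653 - 0.00023701*I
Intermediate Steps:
W(w, F) = (-340 + w)*(89 + F)
x(o) = -1 + √2*√o/2 (x(o) = -1 + √(o + o)/2 = -1 + √(2*o)/2 = -1 + (√2*√o)/2 = -1 + √2*√o/2)
(-14 + 267)²/98025 + x(-676)/W(509, -548) = (-14 + 267)²/98025 + (-1 + √2*√(-676)/2)/(-30260 - 340*(-548) + 89*509 - 548*509) = 253²*(1/98025) + (-1 + √2*(26*I)/2)/(-30260 + 186320 + 45301 - 278932) = 64009*(1/98025) + (-1 + 13*I*√2)/(-77571) = 64009/98025 + (-1 + 13*I*√2)*(-1/77571) = 64009/98025 + (1/77571 - I*√2/5967) = 1655113388/2534632425 - I*√2/5967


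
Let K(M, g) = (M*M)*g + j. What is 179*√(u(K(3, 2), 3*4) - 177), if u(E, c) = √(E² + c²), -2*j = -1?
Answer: 179*√(-708 + 2*√1945)/2 ≈ 2228.2*I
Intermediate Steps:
j = ½ (j = -½*(-1) = ½ ≈ 0.50000)
K(M, g) = ½ + g*M² (K(M, g) = (M*M)*g + ½ = M²*g + ½ = g*M² + ½ = ½ + g*M²)
179*√(u(K(3, 2), 3*4) - 177) = 179*√(√((½ + 2*3²)² + (3*4)²) - 177) = 179*√(√((½ + 2*9)² + 12²) - 177) = 179*√(√((½ + 18)² + 144) - 177) = 179*√(√((37/2)² + 144) - 177) = 179*√(√(1369/4 + 144) - 177) = 179*√(√(1945/4) - 177) = 179*√(√1945/2 - 177) = 179*√(-177 + √1945/2)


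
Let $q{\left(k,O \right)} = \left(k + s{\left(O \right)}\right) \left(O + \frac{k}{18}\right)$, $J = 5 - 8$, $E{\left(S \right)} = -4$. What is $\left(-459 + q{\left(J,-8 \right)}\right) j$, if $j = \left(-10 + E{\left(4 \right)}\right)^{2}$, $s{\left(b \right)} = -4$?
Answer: $- \frac{236278}{3} \approx -78759.0$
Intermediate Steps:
$J = -3$ ($J = 5 - 8 = -3$)
$j = 196$ ($j = \left(-10 - 4\right)^{2} = \left(-14\right)^{2} = 196$)
$q{\left(k,O \right)} = \left(-4 + k\right) \left(O + \frac{k}{18}\right)$ ($q{\left(k,O \right)} = \left(k - 4\right) \left(O + \frac{k}{18}\right) = \left(-4 + k\right) \left(O + k \frac{1}{18}\right) = \left(-4 + k\right) \left(O + \frac{k}{18}\right)$)
$\left(-459 + q{\left(J,-8 \right)}\right) j = \left(-459 - \left(- \frac{170}{3} - \frac{1}{2}\right)\right) 196 = \left(-459 + \left(32 + \frac{2}{3} + \frac{1}{18} \cdot 9 + 24\right)\right) 196 = \left(-459 + \left(32 + \frac{2}{3} + \frac{1}{2} + 24\right)\right) 196 = \left(-459 + \frac{343}{6}\right) 196 = \left(- \frac{2411}{6}\right) 196 = - \frac{236278}{3}$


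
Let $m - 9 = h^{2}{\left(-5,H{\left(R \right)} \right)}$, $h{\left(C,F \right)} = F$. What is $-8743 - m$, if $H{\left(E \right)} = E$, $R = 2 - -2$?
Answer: $-8768$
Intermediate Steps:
$R = 4$ ($R = 2 + \left(-1 + 3\right) = 2 + 2 = 4$)
$m = 25$ ($m = 9 + 4^{2} = 9 + 16 = 25$)
$-8743 - m = -8743 - 25 = -8768$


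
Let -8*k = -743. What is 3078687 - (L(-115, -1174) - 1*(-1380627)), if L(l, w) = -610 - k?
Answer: 13590103/8 ≈ 1.6988e+6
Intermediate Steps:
k = 743/8 (k = -⅛*(-743) = 743/8 ≈ 92.875)
L(l, w) = -5623/8 (L(l, w) = -610 - 1*743/8 = -610 - 743/8 = -5623/8)
3078687 - (L(-115, -1174) - 1*(-1380627)) = 3078687 - (-5623/8 - 1*(-1380627)) = 3078687 - (-5623/8 + 1380627) = 3078687 - 1*11039393/8 = 3078687 - 11039393/8 = 13590103/8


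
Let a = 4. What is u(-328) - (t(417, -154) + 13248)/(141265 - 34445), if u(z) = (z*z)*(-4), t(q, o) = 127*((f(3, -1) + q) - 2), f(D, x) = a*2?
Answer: -6566936927/15260 ≈ -4.3034e+5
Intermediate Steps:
f(D, x) = 8 (f(D, x) = 4*2 = 8)
t(q, o) = 762 + 127*q (t(q, o) = 127*((8 + q) - 2) = 127*(6 + q) = 762 + 127*q)
u(z) = -4*z**2 (u(z) = z**2*(-4) = -4*z**2)
u(-328) - (t(417, -154) + 13248)/(141265 - 34445) = -4*(-328)**2 - ((762 + 127*417) + 13248)/(141265 - 34445) = -4*107584 - ((762 + 52959) + 13248)/106820 = -430336 - (53721 + 13248)/106820 = -430336 - 66969/106820 = -430336 - 1*9567/15260 = -430336 - 9567/15260 = -6566936927/15260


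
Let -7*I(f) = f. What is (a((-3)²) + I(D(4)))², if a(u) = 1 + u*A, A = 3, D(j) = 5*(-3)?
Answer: 44521/49 ≈ 908.59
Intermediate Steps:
D(j) = -15
I(f) = -f/7
a(u) = 1 + 3*u (a(u) = 1 + u*3 = 1 + 3*u)
(a((-3)²) + I(D(4)))² = ((1 + 3*(-3)²) - ⅐*(-15))² = ((1 + 3*9) + 15/7)² = ((1 + 27) + 15/7)² = (28 + 15/7)² = (211/7)² = 44521/49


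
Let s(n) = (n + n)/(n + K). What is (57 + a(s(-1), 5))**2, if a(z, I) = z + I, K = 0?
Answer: 4096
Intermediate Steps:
s(n) = 2 (s(n) = (n + n)/(n + 0) = (2*n)/n = 2)
a(z, I) = I + z
(57 + a(s(-1), 5))**2 = (57 + (5 + 2))**2 = (57 + 7)**2 = 64**2 = 4096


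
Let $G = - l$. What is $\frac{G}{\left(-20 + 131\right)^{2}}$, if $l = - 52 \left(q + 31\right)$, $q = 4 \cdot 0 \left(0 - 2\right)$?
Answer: $\frac{1612}{12321} \approx 0.13083$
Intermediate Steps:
$q = 0$ ($q = 0 \left(0 - 2\right) = 0 \left(-2\right) = 0$)
$l = -1612$ ($l = - 52 \left(0 + 31\right) = \left(-52\right) 31 = -1612$)
$G = 1612$ ($G = \left(-1\right) \left(-1612\right) = 1612$)
$\frac{G}{\left(-20 + 131\right)^{2}} = \frac{1612}{\left(-20 + 131\right)^{2}} = \frac{1612}{111^{2}} = \frac{1612}{12321}$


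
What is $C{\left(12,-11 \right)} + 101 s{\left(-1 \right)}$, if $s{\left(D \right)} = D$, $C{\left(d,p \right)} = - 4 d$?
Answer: $-149$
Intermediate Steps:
$C{\left(12,-11 \right)} + 101 s{\left(-1 \right)} = \left(-4\right) 12 + 101 \left(-1\right) = -48 - 101 = -149$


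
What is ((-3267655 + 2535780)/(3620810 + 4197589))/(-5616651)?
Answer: 731875/43913218561749 ≈ 1.6666e-8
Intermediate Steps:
((-3267655 + 2535780)/(3620810 + 4197589))/(-5616651) = -731875/7818399*(-1/5616651) = 731875/43913218561749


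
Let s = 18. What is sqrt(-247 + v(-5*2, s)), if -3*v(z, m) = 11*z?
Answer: I*sqrt(1893)/3 ≈ 14.503*I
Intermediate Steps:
v(z, m) = -11*z/3
sqrt(-247 + v(-5*2, s)) = sqrt(-247 - (-55)*2/3) = sqrt(-247 - 11/3*(-10)) = sqrt(-247 + 110/3) = sqrt(-631/3) = I*sqrt(1893)/3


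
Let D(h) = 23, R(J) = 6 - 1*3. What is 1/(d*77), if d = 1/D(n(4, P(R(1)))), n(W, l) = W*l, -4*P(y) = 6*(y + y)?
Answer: 23/77 ≈ 0.29870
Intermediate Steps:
R(J) = 3 (R(J) = 6 - 3 = 3)
P(y) = -3*y (P(y) = -3*(y + y)/2 = -3*2*y/2 = -3*y)
d = 1/23 ≈ 0.043478
1/(d*77) = 1/((1/23)*77) = 1/(77/23) = 23/77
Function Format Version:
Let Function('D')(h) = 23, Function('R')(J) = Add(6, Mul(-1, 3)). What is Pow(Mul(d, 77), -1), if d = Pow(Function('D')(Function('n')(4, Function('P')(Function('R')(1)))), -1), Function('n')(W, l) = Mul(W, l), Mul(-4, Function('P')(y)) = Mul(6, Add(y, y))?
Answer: Rational(23, 77) ≈ 0.29870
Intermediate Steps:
Function('R')(J) = 3 (Function('R')(J) = Add(6, -3) = 3)
Function('P')(y) = Mul(-3, y) (Function('P')(y) = Mul(Rational(-1, 4), Mul(6, Add(y, y))) = Mul(Rational(-1, 4), Mul(6, Mul(2, y))) = Mul(Rational(-1, 4), Mul(12, y)) = Mul(-3, y))
d = Rational(1, 23) (d = Pow(23, -1) = Rational(1, 23) ≈ 0.043478)
Pow(Mul(d, 77), -1) = Pow(Mul(Rational(1, 23), 77), -1) = Pow(Rational(77, 23), -1) = Rational(23, 77)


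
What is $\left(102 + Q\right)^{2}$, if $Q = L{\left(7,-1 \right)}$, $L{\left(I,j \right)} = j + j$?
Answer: $10000$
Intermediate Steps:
$L{\left(I,j \right)} = 2 j$
$Q = -2$ ($Q = 2 \left(-1\right) = -2$)
$\left(102 + Q\right)^{2} = \left(102 - 2\right)^{2} = 100^{2} = 10000$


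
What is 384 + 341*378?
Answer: 129282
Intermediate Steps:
384 + 341*378 = 384 + 128898 = 129282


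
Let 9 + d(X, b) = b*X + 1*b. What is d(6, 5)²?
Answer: 676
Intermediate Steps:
d(X, b) = -9 + b + X*b (d(X, b) = -9 + (b*X + 1*b) = -9 + (X*b + b) = -9 + (b + X*b) = -9 + b + X*b)
d(6, 5)² = (-9 + 5 + 6*5)² = (-9 + 5 + 30)² = 26² = 676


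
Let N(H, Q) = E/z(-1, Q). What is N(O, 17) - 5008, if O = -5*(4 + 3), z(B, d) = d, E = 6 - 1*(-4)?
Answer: -85126/17 ≈ -5007.4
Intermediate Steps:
E = 10 (E = 6 + 4 = 10)
O = -35 (O = -5*7 = -35)
N(H, Q) = 10/Q
N(O, 17) - 5008 = 10/17 - 5008 = -85126/17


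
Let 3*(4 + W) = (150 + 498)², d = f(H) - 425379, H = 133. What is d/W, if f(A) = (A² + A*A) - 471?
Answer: -97618/34991 ≈ -2.7898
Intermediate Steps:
f(A) = -471 + 2*A² (f(A) = (A² + A²) - 471 = 2*A² - 471 = -471 + 2*A²)
d = -390472 (d = (-471 + 2*133²) - 425379 = (-471 + 2*17689) - 425379 = (-471 + 35378) - 425379 = 34907 - 425379 = -390472)
W = 139964 (W = -4 + (150 + 498)²/3 = -4 + (⅓)*648² = -4 + (⅓)*419904 = -4 + 139968 = 139964)
d/W = -390472/139964 = -390472*1/139964 = -97618/34991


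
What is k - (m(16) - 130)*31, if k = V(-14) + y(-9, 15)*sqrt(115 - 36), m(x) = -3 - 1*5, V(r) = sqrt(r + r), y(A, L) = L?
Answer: 4278 + 15*sqrt(79) + 2*I*sqrt(7) ≈ 4411.3 + 5.2915*I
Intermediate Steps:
V(r) = sqrt(2)*sqrt(r) (V(r) = sqrt(2*r) = sqrt(2)*sqrt(r))
m(x) = -8 (m(x) = -3 - 5 = -8)
k = 15*sqrt(79) + 2*I*sqrt(7) (k = sqrt(2)*sqrt(-14) + 15*sqrt(115 - 36) = sqrt(2)*(I*sqrt(14)) + 15*sqrt(79) = 2*I*sqrt(7) + 15*sqrt(79) = 15*sqrt(79) + 2*I*sqrt(7) ≈ 133.32 + 5.2915*I)
k - (m(16) - 130)*31 = (15*sqrt(79) + 2*I*sqrt(7)) - (-8 - 130)*31 = (15*sqrt(79) + 2*I*sqrt(7)) - (-138)*31 = (15*sqrt(79) + 2*I*sqrt(7)) - 1*(-4278) = (15*sqrt(79) + 2*I*sqrt(7)) + 4278 = 4278 + 15*sqrt(79) + 2*I*sqrt(7)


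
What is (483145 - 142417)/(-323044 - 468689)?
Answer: -113576/263911 ≈ -0.43036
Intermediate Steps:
(483145 - 142417)/(-323044 - 468689) = 340728/(-791733) = 340728*(-1/791733) = -113576/263911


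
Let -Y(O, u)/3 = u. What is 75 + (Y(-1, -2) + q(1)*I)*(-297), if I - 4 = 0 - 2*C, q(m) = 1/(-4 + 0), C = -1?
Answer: -2523/2 ≈ -1261.5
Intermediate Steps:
Y(O, u) = -3*u
q(m) = -¼ (q(m) = 1/(-4) = -¼)
I = 6 (I = 4 + (0 - 2*(-1)) = 4 + (0 + 2) = 4 + 2 = 6)
75 + (Y(-1, -2) + q(1)*I)*(-297) = 75 + (-3*(-2) - ¼*6)*(-297) = 75 + (6 - 3/2)*(-297) = 75 + (9/2)*(-297) = 75 - 2673/2 = -2523/2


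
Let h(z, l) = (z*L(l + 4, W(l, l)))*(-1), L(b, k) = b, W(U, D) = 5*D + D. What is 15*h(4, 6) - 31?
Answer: -631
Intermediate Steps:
W(U, D) = 6*D
h(z, l) = -z*(4 + l) (h(z, l) = (z*(l + 4))*(-1) = (z*(4 + l))*(-1) = -z*(4 + l))
15*h(4, 6) - 31 = 15*(-1*4*(4 + 6)) - 31 = 15*(-1*4*10) - 31 = 15*(-40) - 31 = -600 - 31 = -631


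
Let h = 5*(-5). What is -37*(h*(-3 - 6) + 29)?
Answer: -9398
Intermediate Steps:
h = -25
-37*(h*(-3 - 6) + 29) = -37*(-25*(-3 - 6) + 29) = -37*(-25*(-9) + 29) = -37*(225 + 29) = -37*254 = -9398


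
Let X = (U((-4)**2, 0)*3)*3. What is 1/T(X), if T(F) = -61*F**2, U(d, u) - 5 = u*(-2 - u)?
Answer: -1/123525 ≈ -8.0955e-6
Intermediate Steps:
U(d, u) = 5 + u*(-2 - u)
X = 45 (X = ((5 - 1*0**2 - 2*0)*3)*3 = ((5 - 1*0 + 0)*3)*3 = ((5 + 0 + 0)*3)*3 = (5*3)*3 = 15*3 = 45)
T(F) = -61*F**2
1/T(X) = 1/(-61*45**2) = 1/(-61*2025) = 1/(-123525) = -1/123525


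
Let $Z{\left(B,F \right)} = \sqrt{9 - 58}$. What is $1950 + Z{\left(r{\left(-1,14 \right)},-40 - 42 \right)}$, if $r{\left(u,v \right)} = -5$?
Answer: $1950 + 7 i \approx 1950.0 + 7.0 i$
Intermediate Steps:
$Z{\left(B,F \right)} = 7 i$ ($Z{\left(B,F \right)} = \sqrt{-49} = 7 i$)
$1950 + Z{\left(r{\left(-1,14 \right)},-40 - 42 \right)} = 1950 + 7 i$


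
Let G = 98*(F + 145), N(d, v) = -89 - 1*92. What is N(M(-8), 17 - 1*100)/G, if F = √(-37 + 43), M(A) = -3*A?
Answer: -26245/2059862 + 181*√6/2059862 ≈ -0.012526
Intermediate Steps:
F = √6 ≈ 2.4495
N(d, v) = -181 (N(d, v) = -89 - 92 = -181)
G = 14210 + 98*√6 (G = 98*(√6 + 145) = 98*(145 + √6) = 14210 + 98*√6 ≈ 14450.)
N(M(-8), 17 - 1*100)/G = -181/(14210 + 98*√6)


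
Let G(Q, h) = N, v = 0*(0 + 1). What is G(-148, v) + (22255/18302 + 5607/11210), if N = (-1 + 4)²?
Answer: 549646661/51291355 ≈ 10.716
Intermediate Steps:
v = 0 (v = 0*1 = 0)
N = 9 (N = 3² = 9)
G(Q, h) = 9
G(-148, v) + (22255/18302 + 5607/11210) = 9 + (22255/18302 + 5607/11210) = 9 + 88024466/51291355 = 549646661/51291355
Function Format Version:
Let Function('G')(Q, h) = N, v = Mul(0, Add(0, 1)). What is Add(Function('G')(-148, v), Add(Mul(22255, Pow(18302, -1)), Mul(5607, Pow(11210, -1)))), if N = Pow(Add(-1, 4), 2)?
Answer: Rational(549646661, 51291355) ≈ 10.716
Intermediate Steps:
v = 0 (v = Mul(0, 1) = 0)
N = 9 (N = Pow(3, 2) = 9)
Function('G')(Q, h) = 9
Add(Function('G')(-148, v), Add(Mul(22255, Pow(18302, -1)), Mul(5607, Pow(11210, -1)))) = Add(9, Add(Mul(22255, Pow(18302, -1)), Mul(5607, Pow(11210, -1)))) = Add(9, Add(Mul(22255, Rational(1, 18302)), Mul(5607, Rational(1, 11210)))) = Add(9, Add(Rational(22255, 18302), Rational(5607, 11210))) = Add(9, Rational(88024466, 51291355)) = Rational(549646661, 51291355)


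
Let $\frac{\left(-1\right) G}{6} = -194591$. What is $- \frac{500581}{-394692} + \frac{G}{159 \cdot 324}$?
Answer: $\frac{13516916573}{564804252} \approx 23.932$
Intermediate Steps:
$G = 1167546$ ($G = \left(-6\right) \left(-194591\right) = 1167546$)
$- \frac{500581}{-394692} + \frac{G}{159 \cdot 324} = - \frac{500581}{-394692} + \frac{1167546}{159 \cdot 324} = \left(-500581\right) \left(- \frac{1}{394692}\right) + \frac{1167546}{51516} = \frac{500581}{394692} + 1167546 \cdot \frac{1}{51516} = \frac{500581}{394692} + \frac{194591}{8586} = \frac{13516916573}{564804252}$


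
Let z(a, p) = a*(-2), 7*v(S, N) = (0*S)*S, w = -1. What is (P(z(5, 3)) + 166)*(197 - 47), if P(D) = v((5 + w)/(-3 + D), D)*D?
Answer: 24900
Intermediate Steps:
v(S, N) = 0 (v(S, N) = ((0*S)*S)/7 = (0*S)/7 = (⅐)*0 = 0)
z(a, p) = -2*a
P(D) = 0 (P(D) = 0*D = 0)
(P(z(5, 3)) + 166)*(197 - 47) = (0 + 166)*(197 - 47) = 166*150 = 24900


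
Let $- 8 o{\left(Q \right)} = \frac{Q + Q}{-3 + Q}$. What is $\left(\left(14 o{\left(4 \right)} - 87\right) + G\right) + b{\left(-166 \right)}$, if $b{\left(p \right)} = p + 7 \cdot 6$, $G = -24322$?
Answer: $-24547$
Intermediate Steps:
$o{\left(Q \right)} = - \frac{Q}{4 \left(-3 + Q\right)}$ ($o{\left(Q \right)} = - \frac{\left(Q + Q\right) \frac{1}{-3 + Q}}{8} = - \frac{2 Q \frac{1}{-3 + Q}}{8} = - \frac{Q}{4 \left(-3 + Q\right)}$)
$b{\left(p \right)} = 42 + p$ ($b{\left(p \right)} = p + 42 = 42 + p$)
$\left(\left(14 o{\left(4 \right)} - 87\right) + G\right) + b{\left(-166 \right)} = \left(\left(14 \left(\left(-1\right) 4 \frac{1}{-12 + 4 \cdot 4}\right) - 87\right) - 24322\right) + \left(42 - 166\right) = \left(\left(14 \left(\left(-1\right) 4 \frac{1}{-12 + 16}\right) - 87\right) - 24322\right) - 124 = \left(\left(14 \left(\left(-1\right) 4 \cdot \frac{1}{4}\right) - 87\right) - 24322\right) - 124 = \left(\left(14 \left(-1\right) - 87\right) - 24322\right) - 124 = \left(\left(-14 - 87\right) - 24322\right) - 124 = \left(-101 - 24322\right) - 124 = -24423 - 124 = -24547$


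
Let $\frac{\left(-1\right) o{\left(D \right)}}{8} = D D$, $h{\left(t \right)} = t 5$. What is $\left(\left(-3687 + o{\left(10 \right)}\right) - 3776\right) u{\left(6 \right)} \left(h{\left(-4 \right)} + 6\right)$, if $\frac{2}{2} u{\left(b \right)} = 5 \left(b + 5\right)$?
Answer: $6362510$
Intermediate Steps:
$h{\left(t \right)} = 5 t$
$o{\left(D \right)} = - 8 D^{2}$ ($o{\left(D \right)} = - 8 D D = - 8 D^{2}$)
$u{\left(b \right)} = 25 + 5 b$ ($u{\left(b \right)} = 5 \left(b + 5\right) = 5 \left(5 + b\right) = 25 + 5 b$)
$\left(\left(-3687 + o{\left(10 \right)}\right) - 3776\right) u{\left(6 \right)} \left(h{\left(-4 \right)} + 6\right) = \left(\left(-3687 - 8 \cdot 10^{2}\right) - 3776\right) \left(25 + 5 \cdot 6\right) \left(5 \left(-4\right) + 6\right) = \left(\left(-3687 - 800\right) - 3776\right) \left(25 + 30\right) \left(-20 + 6\right) = \left(\left(-3687 - 800\right) - 3776\right) 55 \left(-14\right) = \left(-4487 - 3776\right) \left(-770\right) = \left(-8263\right) \left(-770\right) = 6362510$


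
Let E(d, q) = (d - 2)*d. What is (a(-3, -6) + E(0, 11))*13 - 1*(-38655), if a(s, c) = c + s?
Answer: 38538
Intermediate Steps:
E(d, q) = d*(-2 + d) (E(d, q) = (-2 + d)*d = d*(-2 + d))
(a(-3, -6) + E(0, 11))*13 - 1*(-38655) = ((-6 - 3) + 0*(-2 + 0))*13 - 1*(-38655) = (-9 + 0*(-2))*13 + 38655 = (-9 + 0)*13 + 38655 = -9*13 + 38655 = -117 + 38655 = 38538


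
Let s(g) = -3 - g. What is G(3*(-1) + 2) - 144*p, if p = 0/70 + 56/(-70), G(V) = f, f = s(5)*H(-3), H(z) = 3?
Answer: 456/5 ≈ 91.200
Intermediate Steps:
f = -24 (f = (-3 - 1*5)*3 = (-3 - 5)*3 = -8*3 = -24)
G(V) = -24
p = -4/5 (p = 0*(1/70) + 56*(-1/70) = 0 - 4/5 = -4/5 ≈ -0.80000)
G(3*(-1) + 2) - 144*p = -24 - 144*(-4/5) = -24 + 576/5 = 456/5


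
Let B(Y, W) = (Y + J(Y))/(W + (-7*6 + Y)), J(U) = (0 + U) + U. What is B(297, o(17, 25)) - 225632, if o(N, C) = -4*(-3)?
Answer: -20080951/89 ≈ -2.2563e+5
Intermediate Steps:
J(U) = 2*U (J(U) = U + U = 2*U)
o(N, C) = 12
B(Y, W) = 3*Y/(-42 + W + Y) (B(Y, W) = (Y + 2*Y)/(W + (-7*6 + Y)) = (3*Y)/(W + (-42 + Y)) = (3*Y)/(-42 + W + Y) = 3*Y/(-42 + W + Y))
B(297, o(17, 25)) - 225632 = 3*297/(-42 + 12 + 297) - 225632 = 3*297/267 - 225632 = 3*297*(1/267) - 225632 = 297/89 - 225632 = -20080951/89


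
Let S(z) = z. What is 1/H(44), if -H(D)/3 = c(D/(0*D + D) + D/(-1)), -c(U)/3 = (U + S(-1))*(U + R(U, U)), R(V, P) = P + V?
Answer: 1/51084 ≈ 1.9576e-5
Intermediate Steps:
c(U) = -9*U*(-1 + U) (c(U) = -3*(U - 1)*(U + (U + U)) = -3*(-1 + U)*(U + 2*U) = -3*(-1 + U)*3*U = -9*U*(-1 + U))
H(D) = -27*D*(1 - D) (H(D) = -27*(D/(0*D + D) + D/(-1))*(1 - (D/(0*D + D) + D/(-1))) = -27*(D/(0 + D) + D*(-1))*(1 - (D/(0 + D) + D*(-1))) = -27*(D/D - D)*(1 - (D/D - D)) = -27*(1 - D)*(1 - (1 - D)) = -27*(1 - D)*(1 + (-1 + D)) = -27*(1 - D)*D = -27*D*(1 - D))
1/H(44) = 1/(27*44*(-1 + 44)) = 1/(27*44*43) = 1/51084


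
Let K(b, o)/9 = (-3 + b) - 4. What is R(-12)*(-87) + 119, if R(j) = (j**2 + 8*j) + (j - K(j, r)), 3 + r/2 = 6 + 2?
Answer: -17890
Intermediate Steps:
r = 10 (r = -6 + 2*(6 + 2) = -6 + 2*8 = -6 + 16 = 10)
K(b, o) = -63 + 9*b (K(b, o) = 9*((-3 + b) - 4) = 9*(-7 + b) = -63 + 9*b)
R(j) = 63 + j**2 (R(j) = (j**2 + 8*j) + (j - (-63 + 9*j)) = (j**2 + 8*j) + (j + (63 - 9*j)) = (j**2 + 8*j) + (63 - 8*j) = 63 + j**2)
R(-12)*(-87) + 119 = (63 + (-12)**2)*(-87) + 119 = (63 + 144)*(-87) + 119 = 207*(-87) + 119 = -18009 + 119 = -17890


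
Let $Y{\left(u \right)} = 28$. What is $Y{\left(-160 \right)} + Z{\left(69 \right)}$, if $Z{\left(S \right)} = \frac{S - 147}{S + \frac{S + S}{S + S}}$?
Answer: $\frac{941}{35} \approx 26.886$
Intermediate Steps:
$Z{\left(S \right)} = \frac{-147 + S}{1 + S}$ ($Z{\left(S \right)} = \frac{-147 + S}{S + \frac{2 S}{2 S}} = \frac{-147 + S}{S + 2 S \frac{1}{2 S}} = \frac{-147 + S}{S + 1} = \frac{-147 + S}{1 + S}$)
$Y{\left(-160 \right)} + Z{\left(69 \right)} = 28 + \frac{-147 + 69}{1 + 69} = 28 + \frac{1}{70} \left(-78\right) = 28 - \frac{39}{35} = \frac{941}{35}$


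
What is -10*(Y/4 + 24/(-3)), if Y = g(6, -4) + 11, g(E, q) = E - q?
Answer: 55/2 ≈ 27.500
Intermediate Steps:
Y = 21 (Y = (6 - 1*(-4)) + 11 = (6 + 4) + 11 = 10 + 11 = 21)
-10*(Y/4 + 24/(-3)) = -10*(21/4 + 24/(-3)) = -10*(21*(¼) + 24*(-⅓)) = -10*(21/4 - 8) = -10*(-11/4) = 55/2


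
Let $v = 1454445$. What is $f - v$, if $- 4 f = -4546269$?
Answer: $- \frac{1271511}{4} \approx -3.1788 \cdot 10^{5}$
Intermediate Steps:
$f = \frac{4546269}{4}$ ($f = \left(- \frac{1}{4}\right) \left(-4546269\right) = \frac{4546269}{4} \approx 1.1366 \cdot 10^{6}$)
$f - v = \frac{4546269}{4} - 1454445 = - \frac{1271511}{4}$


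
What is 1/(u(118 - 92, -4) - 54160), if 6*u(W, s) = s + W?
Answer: -3/162469 ≈ -1.8465e-5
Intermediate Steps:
u(W, s) = W/6 + s/6 (u(W, s) = (s + W)/6 = (W + s)/6 = W/6 + s/6)
1/(u(118 - 92, -4) - 54160) = 1/(((118 - 92)/6 + (1/6)*(-4)) - 54160) = 1/(((1/6)*26 - 2/3) - 54160) = 1/((13/3 - 2/3) - 54160) = 1/(11/3 - 54160) = 1/(-162469/3) = -3/162469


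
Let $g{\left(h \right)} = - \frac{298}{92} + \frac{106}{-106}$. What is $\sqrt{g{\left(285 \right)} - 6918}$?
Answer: $\frac{i \sqrt{14647458}}{46} \approx 83.2 i$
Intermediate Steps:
$g{\left(h \right)} = - \frac{195}{46}$ ($g{\left(h \right)} = \left(-298\right) \frac{1}{92} + 106 \left(- \frac{1}{106}\right) = - \frac{149}{46} - 1 = - \frac{195}{46}$)
$\sqrt{g{\left(285 \right)} - 6918} = \sqrt{- \frac{195}{46} - 6918} = \sqrt{- \frac{318423}{46}} = \frac{i \sqrt{14647458}}{46}$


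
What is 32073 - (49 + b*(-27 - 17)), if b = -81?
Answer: 28460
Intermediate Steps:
32073 - (49 + b*(-27 - 17)) = 32073 - (49 - 81*(-27 - 17)) = 32073 - (49 - 81*(-44)) = 32073 - (49 + 3564) = 32073 - 1*3613 = 32073 - 3613 = 28460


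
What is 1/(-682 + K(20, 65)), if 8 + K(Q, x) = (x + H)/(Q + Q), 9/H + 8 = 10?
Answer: -80/55061 ≈ -0.0014529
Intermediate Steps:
H = 9/2 (H = 9/(-8 + 10) = 9/2 ≈ 4.5000)
K(Q, x) = -8 + (9/2 + x)/(2*Q) (K(Q, x) = -8 + (x + 9/2)/(Q + Q) = -8 + (9/2 + x)/((2*Q)) = -8 + (9/2 + x)*(1/(2*Q)) = -8 + (9/2 + x)/(2*Q))
1/(-682 + K(20, 65)) = 1/(-682 + (1/4)*(9 - 32*20 + 2*65)/20) = 1/(-682 + (1/4)*(1/20)*(9 - 640 + 130)) = 1/(-682 + (1/4)*(1/20)*(-501)) = 1/(-682 - 501/80) = 1/(-55061/80) = -80/55061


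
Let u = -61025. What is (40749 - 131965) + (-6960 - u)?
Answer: -37151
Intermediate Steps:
(40749 - 131965) + (-6960 - u) = (40749 - 131965) + (-6960 - 1*(-61025)) = -91216 + (-6960 + 61025) = -91216 + 54065 = -37151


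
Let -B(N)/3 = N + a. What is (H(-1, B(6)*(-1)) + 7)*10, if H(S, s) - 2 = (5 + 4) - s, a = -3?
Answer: 90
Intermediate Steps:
B(N) = 9 - 3*N (B(N) = -3*(N - 3) = -3*(-3 + N) = 9 - 3*N)
H(S, s) = 11 - s (H(S, s) = 2 + ((5 + 4) - s) = 2 + (9 - s) = 11 - s)
(H(-1, B(6)*(-1)) + 7)*10 = ((11 - (9 - 3*6)*(-1)) + 7)*10 = ((11 - (9 - 18)*(-1)) + 7)*10 = ((11 - (-9)*(-1)) + 7)*10 = ((11 - 1*9) + 7)*10 = ((11 - 9) + 7)*10 = (2 + 7)*10 = 9*10 = 90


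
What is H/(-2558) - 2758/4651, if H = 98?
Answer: -3755381/5948629 ≈ -0.63130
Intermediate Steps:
H/(-2558) - 2758/4651 = 98/(-2558) - 2758/4651 = 98*(-1/2558) - 2758*1/4651 = -49/1279 - 2758/4651 = -3755381/5948629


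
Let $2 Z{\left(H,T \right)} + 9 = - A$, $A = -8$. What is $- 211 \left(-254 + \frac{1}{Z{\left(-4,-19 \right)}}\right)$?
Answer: $54016$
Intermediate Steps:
$Z{\left(H,T \right)} = - \frac{1}{2}$ ($Z{\left(H,T \right)} = - \frac{9}{2} + \frac{\left(-1\right) \left(-8\right)}{2} = - \frac{9}{2} + \frac{1}{2} \cdot 8 = - \frac{9}{2} + 4 = - \frac{1}{2}$)
$- 211 \left(-254 + \frac{1}{Z{\left(-4,-19 \right)}}\right) = - 211 \left(-254 + \frac{1}{- \frac{1}{2}}\right) = - 211 \left(-254 - 2\right) = \left(-211\right) \left(-256\right) = 54016$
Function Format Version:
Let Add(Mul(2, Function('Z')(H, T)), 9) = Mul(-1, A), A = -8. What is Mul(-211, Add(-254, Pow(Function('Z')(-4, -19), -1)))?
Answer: 54016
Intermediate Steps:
Function('Z')(H, T) = Rational(-1, 2) (Function('Z')(H, T) = Add(Rational(-9, 2), Mul(Rational(1, 2), Mul(-1, -8))) = Add(Rational(-9, 2), Mul(Rational(1, 2), 8)) = Add(Rational(-9, 2), 4) = Rational(-1, 2))
Mul(-211, Add(-254, Pow(Function('Z')(-4, -19), -1))) = Mul(-211, Add(-254, Pow(Rational(-1, 2), -1))) = Mul(-211, Add(-254, -2)) = Mul(-211, -256) = 54016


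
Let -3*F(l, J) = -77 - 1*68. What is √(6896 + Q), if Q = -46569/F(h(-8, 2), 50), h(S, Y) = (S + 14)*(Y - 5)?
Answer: √124730885/145 ≈ 77.023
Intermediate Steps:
h(S, Y) = (-5 + Y)*(14 + S) (h(S, Y) = (14 + S)*(-5 + Y) = (-5 + Y)*(14 + S))
F(l, J) = 145/3 (F(l, J) = -(-77 - 1*68)/3 = -(-77 - 68)/3 = -⅓*(-145) = 145/3)
Q = -139707/145 (Q = -46569/145/3 = -46569*3/145 = -139707/145 ≈ -963.50)
√(6896 + Q) = √(6896 - 139707/145) = √(860213/145) = √124730885/145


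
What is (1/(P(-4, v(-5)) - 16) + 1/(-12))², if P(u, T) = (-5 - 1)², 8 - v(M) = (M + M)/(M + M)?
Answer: 1/900 ≈ 0.0011111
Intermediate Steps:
v(M) = 7 (v(M) = 8 - (M + M)/(M + M) = 8 - 2*M/(2*M) = 8 - 2*M*1/(2*M) = 8 - 1*1 = 8 - 1 = 7)
P(u, T) = 36 (P(u, T) = (-6)² = 36)
(1/(P(-4, v(-5)) - 16) + 1/(-12))² = (1/(36 - 16) + 1/(-12))² = (1/20 - 1/12)² = (-1/30)² = 1/900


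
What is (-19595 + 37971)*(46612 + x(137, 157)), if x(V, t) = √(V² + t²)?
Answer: 856542112 + 18376*√43418 ≈ 8.6037e+8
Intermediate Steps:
(-19595 + 37971)*(46612 + x(137, 157)) = (-19595 + 37971)*(46612 + √(137² + 157²)) = 18376*(46612 + √(18769 + 24649)) = 18376*(46612 + √43418) = 856542112 + 18376*√43418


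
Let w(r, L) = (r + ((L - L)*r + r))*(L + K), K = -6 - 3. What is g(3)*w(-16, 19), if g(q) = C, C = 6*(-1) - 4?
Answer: 3200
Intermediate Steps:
C = -10 (C = -6 - 4 = -10)
g(q) = -10
K = -9
w(r, L) = 2*r*(-9 + L) (w(r, L) = (r + ((L - L)*r + r))*(L - 9) = (r + (0*r + r))*(-9 + L) = (r + (0 + r))*(-9 + L) = (r + r)*(-9 + L) = (2*r)*(-9 + L) = 2*r*(-9 + L))
g(3)*w(-16, 19) = -20*(-16)*(-9 + 19) = -20*(-16)*10 = -10*(-320) = 3200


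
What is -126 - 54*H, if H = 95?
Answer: -5256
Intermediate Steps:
-126 - 54*H = -126 - 54*95 = -126 - 5130 = -5256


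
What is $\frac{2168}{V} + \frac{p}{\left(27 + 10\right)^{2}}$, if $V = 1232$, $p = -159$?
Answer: $\frac{346513}{210826} \approx 1.6436$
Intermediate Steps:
$\frac{2168}{V} + \frac{p}{\left(27 + 10\right)^{2}} = \frac{2168}{1232} - \frac{159}{\left(27 + 10\right)^{2}} = 2168 \cdot \frac{1}{1232} - \frac{159}{37^{2}} = \frac{271}{154} - \frac{159}{1369} = \frac{346513}{210826}$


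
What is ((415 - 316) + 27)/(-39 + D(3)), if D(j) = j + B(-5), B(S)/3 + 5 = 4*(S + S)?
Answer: -14/19 ≈ -0.73684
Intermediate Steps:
B(S) = -15 + 24*S (B(S) = -15 + 3*(4*(S + S)) = -15 + 3*(4*(2*S)) = -15 + 3*(8*S) = -15 + 24*S)
D(j) = -135 + j (D(j) = j + (-15 + 24*(-5)) = j + (-15 - 120) = j - 135 = -135 + j)
((415 - 316) + 27)/(-39 + D(3)) = ((415 - 316) + 27)/(-39 + (-135 + 3)) = (99 + 27)/(-39 - 132) = 126/(-171) = 126*(-1/171) = -14/19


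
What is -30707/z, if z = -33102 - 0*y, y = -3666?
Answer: 30707/33102 ≈ 0.92765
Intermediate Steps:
z = -33102 (z = -33102 - 0*(-3666) = -33102 - 1*0 = -33102 + 0 = -33102)
-30707/z = -30707/(-33102) = -30707*(-1/33102) = 30707/33102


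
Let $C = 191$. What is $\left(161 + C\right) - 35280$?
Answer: $-34928$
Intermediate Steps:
$\left(161 + C\right) - 35280 = \left(161 + 191\right) - 35280 = 352 - 35280 = -34928$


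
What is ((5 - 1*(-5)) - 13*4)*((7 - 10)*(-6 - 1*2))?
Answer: -1008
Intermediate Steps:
((5 - 1*(-5)) - 13*4)*((7 - 10)*(-6 - 1*2)) = ((5 + 5) - 52)*(-3*(-6 - 2)) = (10 - 52)*(-3*(-8)) = -42*24 = -1008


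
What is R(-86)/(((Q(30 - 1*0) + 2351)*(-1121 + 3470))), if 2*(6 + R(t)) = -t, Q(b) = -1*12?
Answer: 37/5494311 ≈ 6.7342e-6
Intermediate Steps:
Q(b) = -12
R(t) = -6 - t/2 (R(t) = -6 + (-t)/2 = -6 - t/2)
R(-86)/(((Q(30 - 1*0) + 2351)*(-1121 + 3470))) = (-6 - ½*(-86))/(((-12 + 2351)*(-1121 + 3470))) = (-6 + 43)/((2339*2349)) = 37/5494311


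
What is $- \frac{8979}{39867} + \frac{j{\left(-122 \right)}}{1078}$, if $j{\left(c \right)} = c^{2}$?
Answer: $\frac{97283511}{7162771} \approx 13.582$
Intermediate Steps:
$- \frac{8979}{39867} + \frac{j{\left(-122 \right)}}{1078} = - \frac{8979}{39867} + \frac{\left(-122\right)^{2}}{1078} = \left(-8979\right) \frac{1}{39867} + 14884 \cdot \frac{1}{1078} = - \frac{2993}{13289} + \frac{7442}{539} = \frac{97283511}{7162771}$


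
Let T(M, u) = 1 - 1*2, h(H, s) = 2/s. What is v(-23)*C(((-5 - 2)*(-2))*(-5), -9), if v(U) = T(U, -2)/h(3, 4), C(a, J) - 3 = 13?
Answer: -32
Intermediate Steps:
T(M, u) = -1 (T(M, u) = 1 - 2 = -1)
C(a, J) = 16 (C(a, J) = 3 + 13 = 16)
v(U) = -2 (v(U) = -1/(2/4) = -1/(2*(¼)) = -1/½ = -1*2 = -2)
v(-23)*C(((-5 - 2)*(-2))*(-5), -9) = -2*16 = -32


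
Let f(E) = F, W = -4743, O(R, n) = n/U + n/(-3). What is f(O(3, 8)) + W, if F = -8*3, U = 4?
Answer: -4767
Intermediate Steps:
O(R, n) = -n/12 (O(R, n) = n/4 + n/(-3) = n*(¼) + n*(-⅓) = n/4 - n/3 = -n/12)
F = -24
f(E) = -24
f(O(3, 8)) + W = -24 - 4743 = -4767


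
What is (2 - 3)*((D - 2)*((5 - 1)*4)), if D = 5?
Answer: -48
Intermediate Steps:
(2 - 3)*((D - 2)*((5 - 1)*4)) = (2 - 3)*((5 - 2)*((5 - 1)*4)) = -3*4*4 = -3*16 = -1*48 = -48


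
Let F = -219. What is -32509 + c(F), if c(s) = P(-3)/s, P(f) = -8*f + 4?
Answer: -7119499/219 ≈ -32509.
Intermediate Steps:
P(f) = 4 - 8*f
c(s) = 28/s (c(s) = (4 - 8*(-3))/s = (4 + 24)/s = 28/s)
-32509 + c(F) = -32509 + 28/(-219) = -32509 + 28*(-1/219) = -32509 - 28/219 = -7119499/219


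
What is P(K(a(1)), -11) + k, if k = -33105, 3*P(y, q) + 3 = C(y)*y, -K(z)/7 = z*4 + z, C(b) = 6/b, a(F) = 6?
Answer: -33104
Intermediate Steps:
K(z) = -35*z (K(z) = -7*(z*4 + z) = -7*(4*z + z) = -35*z)
P(y, q) = 1 (P(y, q) = -1 + ((6/y)*y)/3 = -1 + (⅓)*6 = -1 + 2 = 1)
P(K(a(1)), -11) + k = 1 - 33105 = -33104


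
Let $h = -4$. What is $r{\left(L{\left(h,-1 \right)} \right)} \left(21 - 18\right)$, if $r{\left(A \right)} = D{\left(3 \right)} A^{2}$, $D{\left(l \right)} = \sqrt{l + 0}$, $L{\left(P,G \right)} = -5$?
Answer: $75 \sqrt{3} \approx 129.9$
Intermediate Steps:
$D{\left(l \right)} = \sqrt{l}$
$r{\left(A \right)} = \sqrt{3} A^{2}$
$r{\left(L{\left(h,-1 \right)} \right)} \left(21 - 18\right) = \sqrt{3} \left(-5\right)^{2} \left(21 - 18\right) = \sqrt{3} \cdot 25 \cdot 3 = 25 \sqrt{3} \cdot 3 = 75 \sqrt{3}$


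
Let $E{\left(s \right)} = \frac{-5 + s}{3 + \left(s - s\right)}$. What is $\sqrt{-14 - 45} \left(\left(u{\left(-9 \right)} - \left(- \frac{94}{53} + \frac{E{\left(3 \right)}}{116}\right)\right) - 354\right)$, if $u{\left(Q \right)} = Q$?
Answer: $- \frac{3331177 i \sqrt{59}}{9222} \approx - 2774.6 i$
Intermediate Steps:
$E{\left(s \right)} = - \frac{5}{3} + \frac{s}{3}$ ($E{\left(s \right)} = \frac{-5 + s}{3 + 0} = \frac{-5 + s}{3} = \left(-5 + s\right) \frac{1}{3} = - \frac{5}{3} + \frac{s}{3}$)
$\sqrt{-14 - 45} \left(\left(u{\left(-9 \right)} - \left(- \frac{94}{53} + \frac{E{\left(3 \right)}}{116}\right)\right) - 354\right) = \sqrt{-14 - 45} \left(\left(-9 - \left(- \frac{94}{53} + \frac{- \frac{5}{3} + \frac{1}{3} \cdot 3}{116}\right)\right) - 354\right) = \sqrt{-59} \left(\left(-9 - \left(\left(-94\right) \frac{1}{53} + \left(- \frac{5}{3} + 1\right) \frac{1}{116}\right)\right) - 354\right) = i \sqrt{59} \left(\left(-9 - \left(- \frac{94}{53} - \frac{1}{174}\right)\right) - 354\right) = i \sqrt{59} \left(\left(-9 - - \frac{16409}{9222}\right) - 354\right) = i \sqrt{59} \left(\left(-9 + \frac{16409}{9222}\right) - 354\right) = i \sqrt{59} \left(- \frac{66589}{9222} - 354\right) = i \sqrt{59} \left(- \frac{3331177}{9222}\right) = - \frac{3331177 i \sqrt{59}}{9222}$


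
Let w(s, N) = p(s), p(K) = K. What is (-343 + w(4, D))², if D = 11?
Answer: 114921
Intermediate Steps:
w(s, N) = s
(-343 + w(4, D))² = (-343 + 4)² = (-339)² = 114921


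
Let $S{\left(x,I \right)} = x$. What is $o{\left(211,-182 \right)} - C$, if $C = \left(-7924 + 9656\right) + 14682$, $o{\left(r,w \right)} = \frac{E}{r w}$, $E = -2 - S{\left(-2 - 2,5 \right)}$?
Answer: $- \frac{315165215}{19201} \approx -16414.0$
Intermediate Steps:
$E = 2$ ($E = -2 - \left(-2 - 2\right) = -2 - -4 = -2 + 4 = 2$)
$o{\left(r,w \right)} = \frac{2}{r w}$
$C = 16414$ ($C = 1732 + 14682 = 16414$)
$o{\left(211,-182 \right)} - C = \frac{2}{211 \left(-182\right)} - 16414 = 2 \cdot \frac{1}{211} \left(- \frac{1}{182}\right) - 16414 = - \frac{1}{19201} - 16414 = - \frac{315165215}{19201}$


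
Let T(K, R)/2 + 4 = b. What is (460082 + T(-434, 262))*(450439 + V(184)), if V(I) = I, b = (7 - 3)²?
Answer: 207334346038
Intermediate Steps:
b = 16 (b = 4² = 16)
T(K, R) = 24 (T(K, R) = -8 + 2*16 = -8 + 32 = 24)
(460082 + T(-434, 262))*(450439 + V(184)) = (460082 + 24)*(450439 + 184) = 460106*450623 = 207334346038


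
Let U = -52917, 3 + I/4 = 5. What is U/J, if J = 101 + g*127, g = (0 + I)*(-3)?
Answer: 52917/2947 ≈ 17.956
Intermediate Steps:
I = 8 (I = -12 + 4*5 = -12 + 20 = 8)
g = -24 (g = (0 + 8)*(-3) = 8*(-3) = -24)
J = -2947 (J = 101 - 24*127 = 101 - 3048 = -2947)
U/J = -52917/(-2947) = -52917*(-1/2947) = 52917/2947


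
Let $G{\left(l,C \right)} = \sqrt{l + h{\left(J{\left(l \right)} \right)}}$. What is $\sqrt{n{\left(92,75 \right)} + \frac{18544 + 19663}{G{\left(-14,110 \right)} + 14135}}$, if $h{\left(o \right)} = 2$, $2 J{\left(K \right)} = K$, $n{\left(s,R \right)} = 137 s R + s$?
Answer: $\sqrt{\frac{13363154127 + 1890784 i \sqrt{3}}{14135 + 2 i \sqrt{3}}} \approx 972.31 - 2.0 \cdot 10^{-7} i$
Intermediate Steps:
$n{\left(s,R \right)} = s + 137 R s$ ($n{\left(s,R \right)} = 137 R s + s = s + 137 R s$)
$J{\left(K \right)} = \frac{K}{2}$
$G{\left(l,C \right)} = \sqrt{2 + l}$ ($G{\left(l,C \right)} = \sqrt{l + 2} = \sqrt{2 + l}$)
$\sqrt{n{\left(92,75 \right)} + \frac{18544 + 19663}{G{\left(-14,110 \right)} + 14135}} = \sqrt{92 \left(1 + 137 \cdot 75\right) + \frac{18544 + 19663}{\sqrt{2 - 14} + 14135}} = \sqrt{92 \left(1 + 10275\right) + \frac{38207}{\sqrt{-12} + 14135}} = \sqrt{92 \cdot 10276 + \frac{38207}{2 i \sqrt{3} + 14135}} = \sqrt{945392 + \frac{38207}{14135 + 2 i \sqrt{3}}}$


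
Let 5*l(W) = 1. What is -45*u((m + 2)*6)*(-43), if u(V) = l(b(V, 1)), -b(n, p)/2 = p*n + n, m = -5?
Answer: 387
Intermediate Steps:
b(n, p) = -2*n - 2*n*p (b(n, p) = -2*(p*n + n) = -2*(n*p + n) = -2*(n + n*p) = -2*n - 2*n*p)
l(W) = 1/5 (l(W) = (1/5)*1 = 1/5)
u(V) = 1/5
-45*u((m + 2)*6)*(-43) = -45*1/5*(-43) = -9*(-43) = 387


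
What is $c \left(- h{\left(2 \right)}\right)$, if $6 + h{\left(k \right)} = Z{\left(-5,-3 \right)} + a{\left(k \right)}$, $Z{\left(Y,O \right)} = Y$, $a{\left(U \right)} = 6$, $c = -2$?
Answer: $-10$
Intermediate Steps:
$h{\left(k \right)} = -5$ ($h{\left(k \right)} = -6 + \left(-5 + 6\right) = -6 + 1 = -5$)
$c \left(- h{\left(2 \right)}\right) = - 2 \left(\left(-1\right) \left(-5\right)\right) = \left(-2\right) 5 = -10$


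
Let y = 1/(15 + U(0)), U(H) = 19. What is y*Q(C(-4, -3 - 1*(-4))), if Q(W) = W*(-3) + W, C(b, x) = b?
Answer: 4/17 ≈ 0.23529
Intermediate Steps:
y = 1/34 (y = 1/(15 + 19) = 1/34 ≈ 0.029412)
Q(W) = -2*W (Q(W) = -3*W + W = -2*W)
y*Q(C(-4, -3 - 1*(-4))) = (-2*(-4))/34 = (1/34)*8 = 4/17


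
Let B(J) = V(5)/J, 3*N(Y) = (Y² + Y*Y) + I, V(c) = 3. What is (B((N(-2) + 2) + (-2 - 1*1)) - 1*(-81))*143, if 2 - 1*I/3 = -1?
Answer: 163449/14 ≈ 11675.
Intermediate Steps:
I = 9 (I = 6 - 3*(-1) = 6 + 3 = 9)
N(Y) = 3 + 2*Y²/3 (N(Y) = ((Y² + Y*Y) + 9)/3 = ((Y² + Y²) + 9)/3 = (2*Y² + 9)/3 = (9 + 2*Y²)/3 = 3 + 2*Y²/3)
B(J) = 3/J
(B((N(-2) + 2) + (-2 - 1*1)) - 1*(-81))*143 = (3/(((3 + (⅔)*(-2)²) + 2) + (-2 - 1*1)) - 1*(-81))*143 = (3/(((3 + (⅔)*4) + 2) + (-2 - 1)) + 81)*143 = (3/(((3 + 8/3) + 2) - 3) + 81)*143 = (3/((17/3 + 2) - 3) + 81)*143 = (3/(23/3 - 3) + 81)*143 = (3/(14/3) + 81)*143 = (3*(3/14) + 81)*143 = (9/14 + 81)*143 = (1143/14)*143 = 163449/14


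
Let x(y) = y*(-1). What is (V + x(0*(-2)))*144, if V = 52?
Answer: 7488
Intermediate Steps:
x(y) = -y
(V + x(0*(-2)))*144 = (52 - 0*(-2))*144 = (52 - 1*0)*144 = (52 + 0)*144 = 52*144 = 7488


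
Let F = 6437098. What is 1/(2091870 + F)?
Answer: 1/8528968 ≈ 1.1725e-7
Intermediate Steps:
1/(2091870 + F) = 1/(2091870 + 6437098) = 1/8528968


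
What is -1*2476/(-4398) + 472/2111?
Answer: 3651346/4642089 ≈ 0.78657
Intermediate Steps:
-1*2476/(-4398) + 472/2111 = -2476*(-1/4398) + 472*(1/2111) = 1238/2199 + 472/2111 = 3651346/4642089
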